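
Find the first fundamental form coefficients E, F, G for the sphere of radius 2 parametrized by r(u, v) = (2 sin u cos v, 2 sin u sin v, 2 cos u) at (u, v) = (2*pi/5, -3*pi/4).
E = 4;  F = 0;  G = sqrt(5)/2 + 5/2

Partials: r_u = (2*cos(u)*cos(v), 2*sin(v)*cos(u), -2*sin(u)), r_v = (-2*sin(u)*sin(v), 2*sin(u)*cos(v), 0). As functions of (u, v):
  E = r_u · r_u = 4,
  F = r_u · r_v = 0,
  G = r_v · r_v = 4*sin(u)^2.
Evaluating at (u, v) = (2*pi/5, -3*pi/4): E = 4, F = 0, G = sqrt(5)/2 + 5/2.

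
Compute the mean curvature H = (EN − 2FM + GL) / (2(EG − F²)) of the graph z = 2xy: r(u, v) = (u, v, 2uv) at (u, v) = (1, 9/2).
H = -9*sqrt(86)/1849

With E = 4*v^2 + 1, F = 4*u*v, G = 4*u^2 + 1, L = 0, M = 2/sqrt(4*u^2 + 4*v^2 + 1), N = 0, assemble
  H = (EN − 2FM + GL) / (2(EG − F²)) = -8*u*v/(4*u^2 + 4*v^2 + 1)^(3/2).
At (u, v) = (1, 9/2): H = -9*sqrt(86)/1849.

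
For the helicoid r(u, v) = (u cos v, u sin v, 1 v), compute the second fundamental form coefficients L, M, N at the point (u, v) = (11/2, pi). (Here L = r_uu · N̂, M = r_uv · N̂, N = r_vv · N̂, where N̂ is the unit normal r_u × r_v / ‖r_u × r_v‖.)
L = 0;  M = -2*sqrt(5)/25;  N = 0

Compute the unit normal N̂(u, v) = (sin(v)/sqrt(u^2 + 1), -cos(v)/sqrt(u^2 + 1), u/sqrt(u^2 + 1)), and the second partials r_uu, r_uv, r_vv. Take dot products:
  L(u, v) = r_uu · N̂ = 0,
  M(u, v) = r_uv · N̂ = -1/sqrt(u^2 + 1),
  N(u, v) = r_vv · N̂ = 0.
Evaluating at (u, v) = (11/2, pi):
  L = 0, M = -2*sqrt(5)/25, N = 0.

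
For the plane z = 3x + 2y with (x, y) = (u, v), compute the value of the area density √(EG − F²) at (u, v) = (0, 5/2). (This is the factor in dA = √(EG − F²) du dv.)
√(EG − F²)|_{(0, 5/2)} = sqrt(14)

E = 10, F = 6, G = 5, so EG − F² = 14. Taking the positive square root: √(EG − F²) = sqrt(14). At (u, v) = (0, 5/2): sqrt(14).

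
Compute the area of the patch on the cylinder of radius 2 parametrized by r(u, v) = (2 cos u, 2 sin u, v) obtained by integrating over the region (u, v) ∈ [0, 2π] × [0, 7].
Area = 28*pi

Area = ∫∫ √(EG − F²) du dv with √(EG − F²) = 2. Integrating over [0, 2π] × [0, 7] gives 28*pi.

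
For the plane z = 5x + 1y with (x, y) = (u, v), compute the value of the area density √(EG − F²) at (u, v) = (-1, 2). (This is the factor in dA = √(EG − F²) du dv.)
√(EG − F²)|_{(-1, 2)} = 3*sqrt(3)

E = 26, F = 5, G = 2, so EG − F² = 27. Taking the positive square root: √(EG − F²) = 3*sqrt(3). At (u, v) = (-1, 2): 3*sqrt(3).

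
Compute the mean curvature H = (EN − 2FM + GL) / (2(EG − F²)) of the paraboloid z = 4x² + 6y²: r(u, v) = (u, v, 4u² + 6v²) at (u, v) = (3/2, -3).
H = 6058*sqrt(1441)/2076481

With E = 64*u^2 + 1, F = 96*u*v, G = 144*v^2 + 1, L = 8/sqrt(64*u^2 + 144*v^2 + 1), M = 0, N = 12/sqrt(64*u^2 + 144*v^2 + 1), assemble
  H = (EN − 2FM + GL) / (2(EG − F²)) = 2*(192*u^2 + 288*v^2 + 5)/(64*u^2 + 144*v^2 + 1)^(3/2).
At (u, v) = (3/2, -3): H = 6058*sqrt(1441)/2076481.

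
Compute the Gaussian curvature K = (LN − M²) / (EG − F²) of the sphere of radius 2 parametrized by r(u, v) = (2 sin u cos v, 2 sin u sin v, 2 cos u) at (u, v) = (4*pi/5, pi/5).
K = 1/4

Coefficients of the first fundamental form: E = 4, F = 0, G = 4*sin(u)^2.
Coefficients of the second fundamental form: L = -2*sin(u)/Abs(sin(u)), M = 0, N = -2*sin(u)^3/Abs(sin(u)).
Assemble K = (LN − M²)/(EG − F²) = 1/4. At (u, v) = (4*pi/5, pi/5): K = 1/4.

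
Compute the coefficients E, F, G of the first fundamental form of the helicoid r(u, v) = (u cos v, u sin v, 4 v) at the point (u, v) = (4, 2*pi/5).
E = 1;  F = 0;  G = 32

Partials: r_u = (cos(v), sin(v), 0), r_v = (-u*sin(v), u*cos(v), 4). As functions of (u, v):
  E = r_u · r_u = 1,
  F = r_u · r_v = 0,
  G = r_v · r_v = u^2 + 16.
Evaluating at (u, v) = (4, 2*pi/5): E = 1, F = 0, G = 32.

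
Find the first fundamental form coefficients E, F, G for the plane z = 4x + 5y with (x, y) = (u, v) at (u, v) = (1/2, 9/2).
E = 17;  F = 20;  G = 26

Partials: r_u = (1, 0, 4), r_v = (0, 1, 5). As functions of (u, v):
  E = r_u · r_u = 17,
  F = r_u · r_v = 20,
  G = r_v · r_v = 26.
Evaluating at (u, v) = (1/2, 9/2): E = 17, F = 20, G = 26.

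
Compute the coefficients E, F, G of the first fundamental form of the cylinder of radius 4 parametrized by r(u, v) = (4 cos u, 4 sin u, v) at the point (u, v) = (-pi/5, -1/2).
E = 16;  F = 0;  G = 1

Partials: r_u = (-4*sin(u), 4*cos(u), 0), r_v = (0, 0, 1). As functions of (u, v):
  E = r_u · r_u = 16,
  F = r_u · r_v = 0,
  G = r_v · r_v = 1.
Evaluating at (u, v) = (-pi/5, -1/2): E = 16, F = 0, G = 1.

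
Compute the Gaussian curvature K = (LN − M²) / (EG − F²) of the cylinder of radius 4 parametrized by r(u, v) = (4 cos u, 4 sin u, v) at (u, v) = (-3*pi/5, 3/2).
K = 0

Coefficients of the first fundamental form: E = 16, F = 0, G = 1.
Coefficients of the second fundamental form: L = -4, M = 0, N = 0.
Assemble K = (LN − M²)/(EG − F²) = 0. At (u, v) = (-3*pi/5, 3/2): K = 0.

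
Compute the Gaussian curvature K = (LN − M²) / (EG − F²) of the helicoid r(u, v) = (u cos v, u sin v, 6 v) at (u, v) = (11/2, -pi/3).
K = -576/70225

Coefficients of the first fundamental form: E = 1, F = 0, G = u^2 + 36.
Coefficients of the second fundamental form: L = 0, M = -6/sqrt(u^2 + 36), N = 0.
Assemble K = (LN − M²)/(EG − F²) = -36/(u^2 + 36)^2. At (u, v) = (11/2, -pi/3): K = -576/70225.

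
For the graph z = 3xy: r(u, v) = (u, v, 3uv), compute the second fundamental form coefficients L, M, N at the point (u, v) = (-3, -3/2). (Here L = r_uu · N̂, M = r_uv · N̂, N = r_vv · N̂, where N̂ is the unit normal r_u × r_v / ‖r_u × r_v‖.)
L = 0;  M = 6*sqrt(409)/409;  N = 0

Compute the unit normal N̂(u, v) = (-3*v/sqrt(9*u^2 + 9*v^2 + 1), -3*u/sqrt(9*u^2 + 9*v^2 + 1), 1/sqrt(9*u^2 + 9*v^2 + 1)), and the second partials r_uu, r_uv, r_vv. Take dot products:
  L(u, v) = r_uu · N̂ = 0,
  M(u, v) = r_uv · N̂ = 3/sqrt(9*u^2 + 9*v^2 + 1),
  N(u, v) = r_vv · N̂ = 0.
Evaluating at (u, v) = (-3, -3/2):
  L = 0, M = 6*sqrt(409)/409, N = 0.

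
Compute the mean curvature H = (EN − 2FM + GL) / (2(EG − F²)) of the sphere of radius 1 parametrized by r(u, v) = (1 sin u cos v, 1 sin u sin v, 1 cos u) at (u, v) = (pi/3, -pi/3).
H = -1

With E = 1, F = 0, G = sin(u)^2, L = -sin(u)/Abs(sin(u)), M = 0, N = -sin(u)^3/Abs(sin(u)), assemble
  H = (EN − 2FM + GL) / (2(EG − F²)) = -sin(u)/Abs(sin(u)).
At (u, v) = (pi/3, -pi/3): H = -1.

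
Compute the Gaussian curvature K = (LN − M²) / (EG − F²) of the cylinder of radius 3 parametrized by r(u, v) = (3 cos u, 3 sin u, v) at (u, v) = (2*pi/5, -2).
K = 0

Coefficients of the first fundamental form: E = 9, F = 0, G = 1.
Coefficients of the second fundamental form: L = -3, M = 0, N = 0.
Assemble K = (LN − M²)/(EG − F²) = 0. At (u, v) = (2*pi/5, -2): K = 0.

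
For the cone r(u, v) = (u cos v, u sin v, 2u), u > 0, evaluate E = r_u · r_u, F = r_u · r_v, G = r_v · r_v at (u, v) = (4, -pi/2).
E = 5;  F = 0;  G = 16

Partials: r_u = (cos(v), sin(v), 2), r_v = (-u*sin(v), u*cos(v), 0). As functions of (u, v):
  E = r_u · r_u = 5,
  F = r_u · r_v = 0,
  G = r_v · r_v = u^2.
Evaluating at (u, v) = (4, -pi/2): E = 5, F = 0, G = 16.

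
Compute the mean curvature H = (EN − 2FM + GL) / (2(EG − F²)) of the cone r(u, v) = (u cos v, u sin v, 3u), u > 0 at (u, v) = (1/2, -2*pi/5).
H = 3*sqrt(10)/10

With E = 10, F = 0, G = u^2, L = 0, M = 0, N = 3*sqrt(10)*u^2/(10*Abs(u)), assemble
  H = (EN − 2FM + GL) / (2(EG − F²)) = 3*sqrt(10)/(20*Abs(u)).
At (u, v) = (1/2, -2*pi/5): H = 3*sqrt(10)/10.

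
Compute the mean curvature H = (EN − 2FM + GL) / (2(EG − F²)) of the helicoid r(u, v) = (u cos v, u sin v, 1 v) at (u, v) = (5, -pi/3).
H = 0

With E = 1, F = 0, G = u^2 + 1, L = 0, M = -1/sqrt(u^2 + 1), N = 0, assemble
  H = (EN − 2FM + GL) / (2(EG − F²)) = 0.
At (u, v) = (5, -pi/3): H = 0.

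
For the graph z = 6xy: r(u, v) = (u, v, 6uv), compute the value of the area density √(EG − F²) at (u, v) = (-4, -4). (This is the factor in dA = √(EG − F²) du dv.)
√(EG − F²)|_{(-4, -4)} = sqrt(1153)

E = 36*v^2 + 1, F = 36*u*v, G = 36*u^2 + 1, so EG − F² = 36*u^2 + 36*v^2 + 1. Taking the positive square root: √(EG − F²) = sqrt(36*u^2 + 36*v^2 + 1). At (u, v) = (-4, -4): sqrt(1153).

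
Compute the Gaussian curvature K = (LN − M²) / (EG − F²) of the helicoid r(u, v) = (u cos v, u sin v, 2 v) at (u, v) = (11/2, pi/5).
K = -64/18769

Coefficients of the first fundamental form: E = 1, F = 0, G = u^2 + 4.
Coefficients of the second fundamental form: L = 0, M = -2/sqrt(u^2 + 4), N = 0.
Assemble K = (LN − M²)/(EG − F²) = -4/(u^2 + 4)^2. At (u, v) = (11/2, pi/5): K = -64/18769.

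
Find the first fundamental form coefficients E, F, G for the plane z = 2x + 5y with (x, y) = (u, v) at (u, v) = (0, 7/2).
E = 5;  F = 10;  G = 26

Partials: r_u = (1, 0, 2), r_v = (0, 1, 5). As functions of (u, v):
  E = r_u · r_u = 5,
  F = r_u · r_v = 10,
  G = r_v · r_v = 26.
Evaluating at (u, v) = (0, 7/2): E = 5, F = 10, G = 26.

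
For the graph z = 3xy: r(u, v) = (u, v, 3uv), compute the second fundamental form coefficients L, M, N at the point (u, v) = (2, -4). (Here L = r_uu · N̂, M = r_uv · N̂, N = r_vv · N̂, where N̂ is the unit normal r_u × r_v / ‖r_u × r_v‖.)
L = 0;  M = 3*sqrt(181)/181;  N = 0

Compute the unit normal N̂(u, v) = (-3*v/sqrt(9*u^2 + 9*v^2 + 1), -3*u/sqrt(9*u^2 + 9*v^2 + 1), 1/sqrt(9*u^2 + 9*v^2 + 1)), and the second partials r_uu, r_uv, r_vv. Take dot products:
  L(u, v) = r_uu · N̂ = 0,
  M(u, v) = r_uv · N̂ = 3/sqrt(9*u^2 + 9*v^2 + 1),
  N(u, v) = r_vv · N̂ = 0.
Evaluating at (u, v) = (2, -4):
  L = 0, M = 3*sqrt(181)/181, N = 0.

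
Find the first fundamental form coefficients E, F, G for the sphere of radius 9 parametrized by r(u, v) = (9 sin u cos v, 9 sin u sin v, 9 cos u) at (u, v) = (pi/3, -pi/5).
E = 81;  F = 0;  G = 243/4

Partials: r_u = (9*cos(u)*cos(v), 9*sin(v)*cos(u), -9*sin(u)), r_v = (-9*sin(u)*sin(v), 9*sin(u)*cos(v), 0). As functions of (u, v):
  E = r_u · r_u = 81,
  F = r_u · r_v = 0,
  G = r_v · r_v = 81*sin(u)^2.
Evaluating at (u, v) = (pi/3, -pi/5): E = 81, F = 0, G = 243/4.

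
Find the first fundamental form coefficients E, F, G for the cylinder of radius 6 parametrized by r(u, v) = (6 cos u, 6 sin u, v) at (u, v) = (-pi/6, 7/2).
E = 36;  F = 0;  G = 1

Partials: r_u = (-6*sin(u), 6*cos(u), 0), r_v = (0, 0, 1). As functions of (u, v):
  E = r_u · r_u = 36,
  F = r_u · r_v = 0,
  G = r_v · r_v = 1.
Evaluating at (u, v) = (-pi/6, 7/2): E = 36, F = 0, G = 1.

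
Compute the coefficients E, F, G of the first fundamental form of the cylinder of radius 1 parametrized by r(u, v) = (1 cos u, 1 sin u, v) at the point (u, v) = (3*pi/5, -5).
E = 1;  F = 0;  G = 1

Partials: r_u = (-sin(u), cos(u), 0), r_v = (0, 0, 1). As functions of (u, v):
  E = r_u · r_u = 1,
  F = r_u · r_v = 0,
  G = r_v · r_v = 1.
Evaluating at (u, v) = (3*pi/5, -5): E = 1, F = 0, G = 1.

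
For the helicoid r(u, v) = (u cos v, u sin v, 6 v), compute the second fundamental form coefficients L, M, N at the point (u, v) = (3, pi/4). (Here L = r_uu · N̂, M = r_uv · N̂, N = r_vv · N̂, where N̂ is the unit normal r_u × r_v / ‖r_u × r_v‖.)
L = 0;  M = -2*sqrt(5)/5;  N = 0

Compute the unit normal N̂(u, v) = (6*sin(v)/sqrt(u^2 + 36), -6*cos(v)/sqrt(u^2 + 36), u/sqrt(u^2 + 36)), and the second partials r_uu, r_uv, r_vv. Take dot products:
  L(u, v) = r_uu · N̂ = 0,
  M(u, v) = r_uv · N̂ = -6/sqrt(u^2 + 36),
  N(u, v) = r_vv · N̂ = 0.
Evaluating at (u, v) = (3, pi/4):
  L = 0, M = -2*sqrt(5)/5, N = 0.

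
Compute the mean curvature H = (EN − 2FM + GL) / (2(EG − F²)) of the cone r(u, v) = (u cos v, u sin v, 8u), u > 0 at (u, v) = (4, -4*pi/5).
H = sqrt(65)/65

With E = 65, F = 0, G = u^2, L = 0, M = 0, N = 8*sqrt(65)*u^2/(65*Abs(u)), assemble
  H = (EN − 2FM + GL) / (2(EG − F²)) = 4*sqrt(65)/(65*Abs(u)).
At (u, v) = (4, -4*pi/5): H = sqrt(65)/65.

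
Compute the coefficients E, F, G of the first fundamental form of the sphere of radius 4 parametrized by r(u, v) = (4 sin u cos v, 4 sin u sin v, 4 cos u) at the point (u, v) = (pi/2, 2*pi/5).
E = 16;  F = 0;  G = 16

Partials: r_u = (4*cos(u)*cos(v), 4*sin(v)*cos(u), -4*sin(u)), r_v = (-4*sin(u)*sin(v), 4*sin(u)*cos(v), 0). As functions of (u, v):
  E = r_u · r_u = 16,
  F = r_u · r_v = 0,
  G = r_v · r_v = 16*sin(u)^2.
Evaluating at (u, v) = (pi/2, 2*pi/5): E = 16, F = 0, G = 16.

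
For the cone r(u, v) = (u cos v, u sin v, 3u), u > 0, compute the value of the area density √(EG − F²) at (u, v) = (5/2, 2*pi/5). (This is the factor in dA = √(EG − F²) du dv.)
√(EG − F²)|_{(5/2, 2*pi/5)} = 5*sqrt(10)/2

E = 10, F = 0, G = u^2, so EG − F² = 10*u^2. Taking the positive square root: √(EG − F²) = sqrt(10)*Abs(u). At (u, v) = (5/2, 2*pi/5): 5*sqrt(10)/2.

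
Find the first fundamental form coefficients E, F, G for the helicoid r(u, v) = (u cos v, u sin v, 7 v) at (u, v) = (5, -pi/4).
E = 1;  F = 0;  G = 74

Partials: r_u = (cos(v), sin(v), 0), r_v = (-u*sin(v), u*cos(v), 7). As functions of (u, v):
  E = r_u · r_u = 1,
  F = r_u · r_v = 0,
  G = r_v · r_v = u^2 + 49.
Evaluating at (u, v) = (5, -pi/4): E = 1, F = 0, G = 74.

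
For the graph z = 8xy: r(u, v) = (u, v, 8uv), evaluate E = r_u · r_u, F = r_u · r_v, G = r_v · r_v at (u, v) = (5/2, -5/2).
E = 401;  F = -400;  G = 401

Partials: r_u = (1, 0, 8*v), r_v = (0, 1, 8*u). As functions of (u, v):
  E = r_u · r_u = 64*v^2 + 1,
  F = r_u · r_v = 64*u*v,
  G = r_v · r_v = 64*u^2 + 1.
Evaluating at (u, v) = (5/2, -5/2): E = 401, F = -400, G = 401.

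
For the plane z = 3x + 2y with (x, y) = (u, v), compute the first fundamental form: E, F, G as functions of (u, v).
E = 10;  F = 6;  G = 5

Compute partials: r_u = (1, 0, 3), r_v = (0, 1, 2). Then
  E = r_u · r_u = 10,
  F = r_u · r_v = 6,
  G = r_v · r_v = 5.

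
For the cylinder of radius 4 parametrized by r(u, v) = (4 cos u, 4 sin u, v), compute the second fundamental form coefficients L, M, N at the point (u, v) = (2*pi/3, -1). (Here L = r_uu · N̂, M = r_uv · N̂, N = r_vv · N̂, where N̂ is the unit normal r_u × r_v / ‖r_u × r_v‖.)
L = -4;  M = 0;  N = 0

Compute the unit normal N̂(u, v) = (cos(u), sin(u), 0), and the second partials r_uu, r_uv, r_vv. Take dot products:
  L(u, v) = r_uu · N̂ = -4,
  M(u, v) = r_uv · N̂ = 0,
  N(u, v) = r_vv · N̂ = 0.
Evaluating at (u, v) = (2*pi/3, -1):
  L = -4, M = 0, N = 0.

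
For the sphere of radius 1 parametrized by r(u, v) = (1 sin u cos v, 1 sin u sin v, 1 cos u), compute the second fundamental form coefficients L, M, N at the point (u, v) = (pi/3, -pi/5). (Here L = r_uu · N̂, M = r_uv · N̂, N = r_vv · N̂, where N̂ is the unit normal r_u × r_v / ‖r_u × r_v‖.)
L = -1;  M = 0;  N = -3/4

Compute the unit normal N̂(u, v) = (sin(u)^2*cos(v)/Abs(sin(u)), sin(u)^2*sin(v)/Abs(sin(u)), sin(2*u)/(2*Abs(sin(u)))), and the second partials r_uu, r_uv, r_vv. Take dot products:
  L(u, v) = r_uu · N̂ = -sin(u)/Abs(sin(u)),
  M(u, v) = r_uv · N̂ = 0,
  N(u, v) = r_vv · N̂ = -sin(u)^3/Abs(sin(u)).
Evaluating at (u, v) = (pi/3, -pi/5):
  L = -1, M = 0, N = -3/4.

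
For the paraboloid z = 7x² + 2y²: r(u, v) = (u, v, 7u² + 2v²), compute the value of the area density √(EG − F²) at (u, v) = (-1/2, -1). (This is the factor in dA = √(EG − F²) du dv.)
√(EG − F²)|_{(-1/2, -1)} = sqrt(66)

E = 196*u^2 + 1, F = 56*u*v, G = 16*v^2 + 1, so EG − F² = 196*u^2 + 16*v^2 + 1. Taking the positive square root: √(EG − F²) = sqrt(196*u^2 + 16*v^2 + 1). At (u, v) = (-1/2, -1): sqrt(66).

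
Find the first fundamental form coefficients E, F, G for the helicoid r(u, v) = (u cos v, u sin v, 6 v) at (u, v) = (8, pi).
E = 1;  F = 0;  G = 100

Partials: r_u = (cos(v), sin(v), 0), r_v = (-u*sin(v), u*cos(v), 6). As functions of (u, v):
  E = r_u · r_u = 1,
  F = r_u · r_v = 0,
  G = r_v · r_v = u^2 + 36.
Evaluating at (u, v) = (8, pi): E = 1, F = 0, G = 100.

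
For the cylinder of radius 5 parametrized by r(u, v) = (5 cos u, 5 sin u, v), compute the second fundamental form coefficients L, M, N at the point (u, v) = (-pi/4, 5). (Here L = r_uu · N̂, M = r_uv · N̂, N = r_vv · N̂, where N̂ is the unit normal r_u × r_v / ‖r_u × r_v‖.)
L = -5;  M = 0;  N = 0

Compute the unit normal N̂(u, v) = (cos(u), sin(u), 0), and the second partials r_uu, r_uv, r_vv. Take dot products:
  L(u, v) = r_uu · N̂ = -5,
  M(u, v) = r_uv · N̂ = 0,
  N(u, v) = r_vv · N̂ = 0.
Evaluating at (u, v) = (-pi/4, 5):
  L = -5, M = 0, N = 0.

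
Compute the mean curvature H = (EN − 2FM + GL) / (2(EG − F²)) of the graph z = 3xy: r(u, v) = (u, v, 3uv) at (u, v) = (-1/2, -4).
H = -432*sqrt(589)/346921

With E = 9*v^2 + 1, F = 9*u*v, G = 9*u^2 + 1, L = 0, M = 3/sqrt(9*u^2 + 9*v^2 + 1), N = 0, assemble
  H = (EN − 2FM + GL) / (2(EG − F²)) = -27*u*v/(9*u^2 + 9*v^2 + 1)^(3/2).
At (u, v) = (-1/2, -4): H = -432*sqrt(589)/346921.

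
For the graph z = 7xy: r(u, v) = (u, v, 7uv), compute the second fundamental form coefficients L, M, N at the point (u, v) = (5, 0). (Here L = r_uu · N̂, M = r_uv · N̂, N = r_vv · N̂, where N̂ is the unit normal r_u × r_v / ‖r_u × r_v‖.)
L = 0;  M = 7*sqrt(1226)/1226;  N = 0

Compute the unit normal N̂(u, v) = (-7*v/sqrt(49*u^2 + 49*v^2 + 1), -7*u/sqrt(49*u^2 + 49*v^2 + 1), 1/sqrt(49*u^2 + 49*v^2 + 1)), and the second partials r_uu, r_uv, r_vv. Take dot products:
  L(u, v) = r_uu · N̂ = 0,
  M(u, v) = r_uv · N̂ = 7/sqrt(49*u^2 + 49*v^2 + 1),
  N(u, v) = r_vv · N̂ = 0.
Evaluating at (u, v) = (5, 0):
  L = 0, M = 7*sqrt(1226)/1226, N = 0.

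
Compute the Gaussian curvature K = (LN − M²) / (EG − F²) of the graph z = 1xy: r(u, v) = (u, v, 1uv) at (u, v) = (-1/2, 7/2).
K = -4/729

Coefficients of the first fundamental form: E = v^2 + 1, F = u*v, G = u^2 + 1.
Coefficients of the second fundamental form: L = 0, M = 1/sqrt(u^2 + v^2 + 1), N = 0.
Assemble K = (LN − M²)/(EG − F²) = 1/((u^2*v^2 - (u^2 + 1)*(v^2 + 1))*(u^2 + v^2 + 1)). At (u, v) = (-1/2, 7/2): K = -4/729.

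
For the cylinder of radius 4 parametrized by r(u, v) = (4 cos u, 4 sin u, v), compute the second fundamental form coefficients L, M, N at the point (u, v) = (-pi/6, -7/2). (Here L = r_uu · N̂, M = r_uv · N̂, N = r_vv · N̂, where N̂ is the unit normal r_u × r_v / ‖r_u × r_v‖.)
L = -4;  M = 0;  N = 0

Compute the unit normal N̂(u, v) = (cos(u), sin(u), 0), and the second partials r_uu, r_uv, r_vv. Take dot products:
  L(u, v) = r_uu · N̂ = -4,
  M(u, v) = r_uv · N̂ = 0,
  N(u, v) = r_vv · N̂ = 0.
Evaluating at (u, v) = (-pi/6, -7/2):
  L = -4, M = 0, N = 0.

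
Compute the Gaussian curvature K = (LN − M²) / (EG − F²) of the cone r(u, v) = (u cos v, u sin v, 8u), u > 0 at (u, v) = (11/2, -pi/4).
K = 0

Coefficients of the first fundamental form: E = 65, F = 0, G = u^2.
Coefficients of the second fundamental form: L = 0, M = 0, N = 8*sqrt(65)*u^2/(65*Abs(u)).
Assemble K = (LN − M²)/(EG − F²) = 0. At (u, v) = (11/2, -pi/4): K = 0.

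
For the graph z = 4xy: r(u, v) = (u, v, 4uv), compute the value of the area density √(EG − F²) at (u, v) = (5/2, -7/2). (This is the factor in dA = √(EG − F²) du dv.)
√(EG − F²)|_{(5/2, -7/2)} = 3*sqrt(33)

E = 16*v^2 + 1, F = 16*u*v, G = 16*u^2 + 1, so EG − F² = 16*u^2 + 16*v^2 + 1. Taking the positive square root: √(EG − F²) = sqrt(16*u^2 + 16*v^2 + 1). At (u, v) = (5/2, -7/2): 3*sqrt(33).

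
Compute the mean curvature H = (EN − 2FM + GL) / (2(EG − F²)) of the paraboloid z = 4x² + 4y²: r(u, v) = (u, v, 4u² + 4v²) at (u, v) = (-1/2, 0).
H = 72*sqrt(17)/289

With E = 64*u^2 + 1, F = 64*u*v, G = 64*v^2 + 1, L = 8/sqrt(64*u^2 + 64*v^2 + 1), M = 0, N = 8/sqrt(64*u^2 + 64*v^2 + 1), assemble
  H = (EN − 2FM + GL) / (2(EG − F²)) = 8*(32*u^2 + 32*v^2 + 1)/(64*u^2 + 64*v^2 + 1)^(3/2).
At (u, v) = (-1/2, 0): H = 72*sqrt(17)/289.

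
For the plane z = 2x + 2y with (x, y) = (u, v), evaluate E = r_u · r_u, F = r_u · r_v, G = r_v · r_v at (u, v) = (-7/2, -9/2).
E = 5;  F = 4;  G = 5

Partials: r_u = (1, 0, 2), r_v = (0, 1, 2). As functions of (u, v):
  E = r_u · r_u = 5,
  F = r_u · r_v = 4,
  G = r_v · r_v = 5.
Evaluating at (u, v) = (-7/2, -9/2): E = 5, F = 4, G = 5.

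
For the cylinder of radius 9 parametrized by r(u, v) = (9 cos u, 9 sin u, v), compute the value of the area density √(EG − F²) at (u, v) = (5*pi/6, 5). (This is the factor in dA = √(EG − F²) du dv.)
√(EG − F²)|_{(5*pi/6, 5)} = 9

E = 81, F = 0, G = 1, so EG − F² = 81. Taking the positive square root: √(EG − F²) = 9. At (u, v) = (5*pi/6, 5): 9.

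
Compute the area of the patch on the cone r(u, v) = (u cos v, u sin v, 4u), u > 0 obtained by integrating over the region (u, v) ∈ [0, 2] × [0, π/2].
Area = sqrt(17)*pi

Area = ∫∫ √(EG − F²) du dv with √(EG − F²) = sqrt(17)*Abs(u). Integrating over [0, 2] × [0, π/2] gives sqrt(17)*pi.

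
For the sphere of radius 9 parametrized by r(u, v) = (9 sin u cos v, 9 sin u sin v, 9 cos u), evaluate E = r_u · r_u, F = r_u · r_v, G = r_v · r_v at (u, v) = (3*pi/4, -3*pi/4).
E = 81;  F = 0;  G = 81/2

Partials: r_u = (9*cos(u)*cos(v), 9*sin(v)*cos(u), -9*sin(u)), r_v = (-9*sin(u)*sin(v), 9*sin(u)*cos(v), 0). As functions of (u, v):
  E = r_u · r_u = 81,
  F = r_u · r_v = 0,
  G = r_v · r_v = 81*sin(u)^2.
Evaluating at (u, v) = (3*pi/4, -3*pi/4): E = 81, F = 0, G = 81/2.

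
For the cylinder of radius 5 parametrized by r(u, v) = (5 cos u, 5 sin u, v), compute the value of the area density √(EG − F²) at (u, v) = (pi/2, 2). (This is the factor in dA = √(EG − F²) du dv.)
√(EG − F²)|_{(pi/2, 2)} = 5

E = 25, F = 0, G = 1, so EG − F² = 25. Taking the positive square root: √(EG − F²) = 5. At (u, v) = (pi/2, 2): 5.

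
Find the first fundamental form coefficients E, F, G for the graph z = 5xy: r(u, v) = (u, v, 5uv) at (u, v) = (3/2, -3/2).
E = 229/4;  F = -225/4;  G = 229/4

Partials: r_u = (1, 0, 5*v), r_v = (0, 1, 5*u). As functions of (u, v):
  E = r_u · r_u = 25*v^2 + 1,
  F = r_u · r_v = 25*u*v,
  G = r_v · r_v = 25*u^2 + 1.
Evaluating at (u, v) = (3/2, -3/2): E = 229/4, F = -225/4, G = 229/4.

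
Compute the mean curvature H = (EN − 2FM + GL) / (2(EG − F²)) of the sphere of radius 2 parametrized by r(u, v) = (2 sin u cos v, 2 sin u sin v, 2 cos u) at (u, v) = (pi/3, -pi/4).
H = -1/2

With E = 4, F = 0, G = 4*sin(u)^2, L = -2*sin(u)/Abs(sin(u)), M = 0, N = -2*sin(u)^3/Abs(sin(u)), assemble
  H = (EN − 2FM + GL) / (2(EG − F²)) = -sin(u)/(2*Abs(sin(u))).
At (u, v) = (pi/3, -pi/4): H = -1/2.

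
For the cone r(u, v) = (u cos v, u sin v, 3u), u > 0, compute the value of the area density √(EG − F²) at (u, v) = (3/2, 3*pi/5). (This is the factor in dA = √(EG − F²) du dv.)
√(EG − F²)|_{(3/2, 3*pi/5)} = 3*sqrt(10)/2

E = 10, F = 0, G = u^2, so EG − F² = 10*u^2. Taking the positive square root: √(EG − F²) = sqrt(10)*Abs(u). At (u, v) = (3/2, 3*pi/5): 3*sqrt(10)/2.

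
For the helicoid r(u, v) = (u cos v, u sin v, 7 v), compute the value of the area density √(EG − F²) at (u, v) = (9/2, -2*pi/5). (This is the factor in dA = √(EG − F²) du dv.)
√(EG − F²)|_{(9/2, -2*pi/5)} = sqrt(277)/2

E = 1, F = 0, G = u^2 + 49, so EG − F² = u^2 + 49. Taking the positive square root: √(EG − F²) = sqrt(u^2 + 49). At (u, v) = (9/2, -2*pi/5): sqrt(277)/2.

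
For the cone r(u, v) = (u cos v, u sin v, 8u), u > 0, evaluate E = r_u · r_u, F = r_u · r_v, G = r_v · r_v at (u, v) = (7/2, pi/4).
E = 65;  F = 0;  G = 49/4

Partials: r_u = (cos(v), sin(v), 8), r_v = (-u*sin(v), u*cos(v), 0). As functions of (u, v):
  E = r_u · r_u = 65,
  F = r_u · r_v = 0,
  G = r_v · r_v = u^2.
Evaluating at (u, v) = (7/2, pi/4): E = 65, F = 0, G = 49/4.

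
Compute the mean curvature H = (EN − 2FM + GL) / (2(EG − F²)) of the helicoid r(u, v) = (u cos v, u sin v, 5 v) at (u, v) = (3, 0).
H = 0

With E = 1, F = 0, G = u^2 + 25, L = 0, M = -5/sqrt(u^2 + 25), N = 0, assemble
  H = (EN − 2FM + GL) / (2(EG − F²)) = 0.
At (u, v) = (3, 0): H = 0.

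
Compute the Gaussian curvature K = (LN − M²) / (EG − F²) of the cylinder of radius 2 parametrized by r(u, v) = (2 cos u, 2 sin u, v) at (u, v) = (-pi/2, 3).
K = 0

Coefficients of the first fundamental form: E = 4, F = 0, G = 1.
Coefficients of the second fundamental form: L = -2, M = 0, N = 0.
Assemble K = (LN − M²)/(EG − F²) = 0. At (u, v) = (-pi/2, 3): K = 0.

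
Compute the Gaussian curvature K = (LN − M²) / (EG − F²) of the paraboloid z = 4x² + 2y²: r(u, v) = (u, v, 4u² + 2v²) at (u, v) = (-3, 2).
K = 32/410881

Coefficients of the first fundamental form: E = 64*u^2 + 1, F = 32*u*v, G = 16*v^2 + 1.
Coefficients of the second fundamental form: L = 8/sqrt(64*u^2 + 16*v^2 + 1), M = 0, N = 4/sqrt(64*u^2 + 16*v^2 + 1).
Assemble K = (LN − M²)/(EG − F²) = 32/(4096*u^4 + 2048*u^2*v^2 + 128*u^2 + 256*v^4 + 32*v^2 + 1). At (u, v) = (-3, 2): K = 32/410881.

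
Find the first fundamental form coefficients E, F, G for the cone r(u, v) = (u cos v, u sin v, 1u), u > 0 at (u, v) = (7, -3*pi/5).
E = 2;  F = 0;  G = 49

Partials: r_u = (cos(v), sin(v), 1), r_v = (-u*sin(v), u*cos(v), 0). As functions of (u, v):
  E = r_u · r_u = 2,
  F = r_u · r_v = 0,
  G = r_v · r_v = u^2.
Evaluating at (u, v) = (7, -3*pi/5): E = 2, F = 0, G = 49.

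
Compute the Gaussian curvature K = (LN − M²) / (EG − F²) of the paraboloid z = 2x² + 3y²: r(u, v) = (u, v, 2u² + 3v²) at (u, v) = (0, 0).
K = 24

Coefficients of the first fundamental form: E = 16*u^2 + 1, F = 24*u*v, G = 36*v^2 + 1.
Coefficients of the second fundamental form: L = 4/sqrt(16*u^2 + 36*v^2 + 1), M = 0, N = 6/sqrt(16*u^2 + 36*v^2 + 1).
Assemble K = (LN − M²)/(EG − F²) = 24/(256*u^4 + 1152*u^2*v^2 + 32*u^2 + 1296*v^4 + 72*v^2 + 1). At (u, v) = (0, 0): K = 24.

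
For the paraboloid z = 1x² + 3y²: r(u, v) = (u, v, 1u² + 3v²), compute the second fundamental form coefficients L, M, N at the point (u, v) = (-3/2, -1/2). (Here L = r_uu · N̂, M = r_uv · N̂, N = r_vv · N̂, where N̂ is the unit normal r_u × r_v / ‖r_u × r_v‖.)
L = 2*sqrt(19)/19;  M = 0;  N = 6*sqrt(19)/19

Compute the unit normal N̂(u, v) = (-2*u/sqrt(4*u^2 + 36*v^2 + 1), -6*v/sqrt(4*u^2 + 36*v^2 + 1), 1/sqrt(4*u^2 + 36*v^2 + 1)), and the second partials r_uu, r_uv, r_vv. Take dot products:
  L(u, v) = r_uu · N̂ = 2/sqrt(4*u^2 + 36*v^2 + 1),
  M(u, v) = r_uv · N̂ = 0,
  N(u, v) = r_vv · N̂ = 6/sqrt(4*u^2 + 36*v^2 + 1).
Evaluating at (u, v) = (-3/2, -1/2):
  L = 2*sqrt(19)/19, M = 0, N = 6*sqrt(19)/19.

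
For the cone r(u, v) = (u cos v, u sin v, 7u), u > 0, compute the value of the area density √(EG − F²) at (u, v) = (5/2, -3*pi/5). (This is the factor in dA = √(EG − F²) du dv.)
√(EG − F²)|_{(5/2, -3*pi/5)} = 25*sqrt(2)/2

E = 50, F = 0, G = u^2, so EG − F² = 50*u^2. Taking the positive square root: √(EG − F²) = 5*sqrt(2)*Abs(u). At (u, v) = (5/2, -3*pi/5): 25*sqrt(2)/2.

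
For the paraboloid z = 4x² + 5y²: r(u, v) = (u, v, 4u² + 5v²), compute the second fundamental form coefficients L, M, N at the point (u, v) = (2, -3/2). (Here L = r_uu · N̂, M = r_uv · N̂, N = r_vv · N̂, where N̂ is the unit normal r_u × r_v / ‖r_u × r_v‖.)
L = 4*sqrt(482)/241;  M = 0;  N = 5*sqrt(482)/241

Compute the unit normal N̂(u, v) = (-8*u/sqrt(64*u^2 + 100*v^2 + 1), -10*v/sqrt(64*u^2 + 100*v^2 + 1), 1/sqrt(64*u^2 + 100*v^2 + 1)), and the second partials r_uu, r_uv, r_vv. Take dot products:
  L(u, v) = r_uu · N̂ = 8/sqrt(64*u^2 + 100*v^2 + 1),
  M(u, v) = r_uv · N̂ = 0,
  N(u, v) = r_vv · N̂ = 10/sqrt(64*u^2 + 100*v^2 + 1).
Evaluating at (u, v) = (2, -3/2):
  L = 4*sqrt(482)/241, M = 0, N = 5*sqrt(482)/241.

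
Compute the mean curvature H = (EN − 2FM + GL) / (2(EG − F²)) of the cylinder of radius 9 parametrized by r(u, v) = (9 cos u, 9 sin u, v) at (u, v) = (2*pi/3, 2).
H = -1/18

With E = 81, F = 0, G = 1, L = -9, M = 0, N = 0, assemble
  H = (EN − 2FM + GL) / (2(EG − F²)) = -1/18.
At (u, v) = (2*pi/3, 2): H = -1/18.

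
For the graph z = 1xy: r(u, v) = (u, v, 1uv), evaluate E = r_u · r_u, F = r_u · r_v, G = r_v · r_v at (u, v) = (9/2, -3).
E = 10;  F = -27/2;  G = 85/4

Partials: r_u = (1, 0, v), r_v = (0, 1, u). As functions of (u, v):
  E = r_u · r_u = v^2 + 1,
  F = r_u · r_v = u*v,
  G = r_v · r_v = u^2 + 1.
Evaluating at (u, v) = (9/2, -3): E = 10, F = -27/2, G = 85/4.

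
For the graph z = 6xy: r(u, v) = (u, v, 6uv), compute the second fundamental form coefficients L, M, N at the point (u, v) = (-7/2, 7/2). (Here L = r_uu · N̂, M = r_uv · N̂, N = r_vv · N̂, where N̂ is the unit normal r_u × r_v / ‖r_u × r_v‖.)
L = 0;  M = 6*sqrt(883)/883;  N = 0

Compute the unit normal N̂(u, v) = (-6*v/sqrt(36*u^2 + 36*v^2 + 1), -6*u/sqrt(36*u^2 + 36*v^2 + 1), 1/sqrt(36*u^2 + 36*v^2 + 1)), and the second partials r_uu, r_uv, r_vv. Take dot products:
  L(u, v) = r_uu · N̂ = 0,
  M(u, v) = r_uv · N̂ = 6/sqrt(36*u^2 + 36*v^2 + 1),
  N(u, v) = r_vv · N̂ = 0.
Evaluating at (u, v) = (-7/2, 7/2):
  L = 0, M = 6*sqrt(883)/883, N = 0.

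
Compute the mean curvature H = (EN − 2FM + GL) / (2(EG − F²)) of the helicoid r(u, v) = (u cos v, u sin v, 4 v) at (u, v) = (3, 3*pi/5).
H = 0

With E = 1, F = 0, G = u^2 + 16, L = 0, M = -4/sqrt(u^2 + 16), N = 0, assemble
  H = (EN − 2FM + GL) / (2(EG − F²)) = 0.
At (u, v) = (3, 3*pi/5): H = 0.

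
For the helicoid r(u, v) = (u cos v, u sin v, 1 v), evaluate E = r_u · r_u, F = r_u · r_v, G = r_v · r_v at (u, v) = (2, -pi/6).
E = 1;  F = 0;  G = 5

Partials: r_u = (cos(v), sin(v), 0), r_v = (-u*sin(v), u*cos(v), 1). As functions of (u, v):
  E = r_u · r_u = 1,
  F = r_u · r_v = 0,
  G = r_v · r_v = u^2 + 1.
Evaluating at (u, v) = (2, -pi/6): E = 1, F = 0, G = 5.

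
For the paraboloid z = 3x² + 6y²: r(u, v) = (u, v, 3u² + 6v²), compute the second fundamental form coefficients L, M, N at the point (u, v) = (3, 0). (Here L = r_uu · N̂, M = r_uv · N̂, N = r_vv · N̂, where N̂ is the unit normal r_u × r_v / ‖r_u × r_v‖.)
L = 6*sqrt(13)/65;  M = 0;  N = 12*sqrt(13)/65

Compute the unit normal N̂(u, v) = (-6*u/sqrt(36*u^2 + 144*v^2 + 1), -12*v/sqrt(36*u^2 + 144*v^2 + 1), 1/sqrt(36*u^2 + 144*v^2 + 1)), and the second partials r_uu, r_uv, r_vv. Take dot products:
  L(u, v) = r_uu · N̂ = 6/sqrt(36*u^2 + 144*v^2 + 1),
  M(u, v) = r_uv · N̂ = 0,
  N(u, v) = r_vv · N̂ = 12/sqrt(36*u^2 + 144*v^2 + 1).
Evaluating at (u, v) = (3, 0):
  L = 6*sqrt(13)/65, M = 0, N = 12*sqrt(13)/65.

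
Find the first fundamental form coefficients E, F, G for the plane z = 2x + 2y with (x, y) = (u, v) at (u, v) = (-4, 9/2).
E = 5;  F = 4;  G = 5

Partials: r_u = (1, 0, 2), r_v = (0, 1, 2). As functions of (u, v):
  E = r_u · r_u = 5,
  F = r_u · r_v = 4,
  G = r_v · r_v = 5.
Evaluating at (u, v) = (-4, 9/2): E = 5, F = 4, G = 5.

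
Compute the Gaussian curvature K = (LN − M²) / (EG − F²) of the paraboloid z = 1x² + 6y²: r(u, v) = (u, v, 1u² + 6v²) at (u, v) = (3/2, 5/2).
K = 6/207025

Coefficients of the first fundamental form: E = 4*u^2 + 1, F = 24*u*v, G = 144*v^2 + 1.
Coefficients of the second fundamental form: L = 2/sqrt(4*u^2 + 144*v^2 + 1), M = 0, N = 12/sqrt(4*u^2 + 144*v^2 + 1).
Assemble K = (LN − M²)/(EG − F²) = 24/(16*u^4 + 1152*u^2*v^2 + 8*u^2 + 20736*v^4 + 288*v^2 + 1). At (u, v) = (3/2, 5/2): K = 6/207025.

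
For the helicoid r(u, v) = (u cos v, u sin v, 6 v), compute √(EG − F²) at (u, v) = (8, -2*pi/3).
√(EG − F²)|_{(8, -2*pi/3)} = 10

E = 1, F = 0, G = u^2 + 36; EG − F² = u^2 + 36; √(EG − F²) = sqrt(u^2 + 36). At the given point: 10.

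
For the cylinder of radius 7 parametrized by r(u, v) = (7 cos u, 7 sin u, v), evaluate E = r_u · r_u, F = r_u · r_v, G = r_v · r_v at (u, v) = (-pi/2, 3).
E = 49;  F = 0;  G = 1

Partials: r_u = (-7*sin(u), 7*cos(u), 0), r_v = (0, 0, 1). As functions of (u, v):
  E = r_u · r_u = 49,
  F = r_u · r_v = 0,
  G = r_v · r_v = 1.
Evaluating at (u, v) = (-pi/2, 3): E = 49, F = 0, G = 1.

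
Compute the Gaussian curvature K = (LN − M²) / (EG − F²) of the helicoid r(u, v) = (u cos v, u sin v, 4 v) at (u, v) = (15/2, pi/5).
K = -256/83521

Coefficients of the first fundamental form: E = 1, F = 0, G = u^2 + 16.
Coefficients of the second fundamental form: L = 0, M = -4/sqrt(u^2 + 16), N = 0.
Assemble K = (LN − M²)/(EG − F²) = -16/(u^2 + 16)^2. At (u, v) = (15/2, pi/5): K = -256/83521.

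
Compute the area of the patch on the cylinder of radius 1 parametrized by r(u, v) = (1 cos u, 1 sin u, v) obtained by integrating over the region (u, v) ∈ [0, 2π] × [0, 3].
Area = 6*pi

Area = ∫∫ √(EG − F²) du dv with √(EG − F²) = 1. Integrating over [0, 2π] × [0, 3] gives 6*pi.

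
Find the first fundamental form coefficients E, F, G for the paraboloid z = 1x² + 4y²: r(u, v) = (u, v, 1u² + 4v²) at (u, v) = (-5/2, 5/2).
E = 26;  F = -100;  G = 401

Partials: r_u = (1, 0, 2*u), r_v = (0, 1, 8*v). As functions of (u, v):
  E = r_u · r_u = 4*u^2 + 1,
  F = r_u · r_v = 16*u*v,
  G = r_v · r_v = 64*v^2 + 1.
Evaluating at (u, v) = (-5/2, 5/2): E = 26, F = -100, G = 401.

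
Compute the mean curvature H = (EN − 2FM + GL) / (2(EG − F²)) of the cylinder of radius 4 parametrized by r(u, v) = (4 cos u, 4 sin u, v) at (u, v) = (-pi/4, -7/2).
H = -1/8

With E = 16, F = 0, G = 1, L = -4, M = 0, N = 0, assemble
  H = (EN − 2FM + GL) / (2(EG − F²)) = -1/8.
At (u, v) = (-pi/4, -7/2): H = -1/8.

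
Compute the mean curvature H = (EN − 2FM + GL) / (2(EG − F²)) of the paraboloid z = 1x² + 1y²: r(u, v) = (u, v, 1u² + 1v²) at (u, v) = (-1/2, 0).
H = 3*sqrt(2)/4

With E = 4*u^2 + 1, F = 4*u*v, G = 4*v^2 + 1, L = 2/sqrt(4*u^2 + 4*v^2 + 1), M = 0, N = 2/sqrt(4*u^2 + 4*v^2 + 1), assemble
  H = (EN − 2FM + GL) / (2(EG − F²)) = 2*(2*u^2 + 2*v^2 + 1)/(4*u^2 + 4*v^2 + 1)^(3/2).
At (u, v) = (-1/2, 0): H = 3*sqrt(2)/4.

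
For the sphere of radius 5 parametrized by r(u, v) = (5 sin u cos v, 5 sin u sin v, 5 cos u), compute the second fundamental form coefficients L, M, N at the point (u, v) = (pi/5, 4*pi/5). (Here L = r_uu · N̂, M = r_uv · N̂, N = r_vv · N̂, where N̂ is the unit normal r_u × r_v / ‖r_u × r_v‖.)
L = -5;  M = 0;  N = -25/8 + 5*sqrt(5)/8

Compute the unit normal N̂(u, v) = (sin(u)^2*cos(v)/Abs(sin(u)), sin(u)^2*sin(v)/Abs(sin(u)), sin(2*u)/(2*Abs(sin(u)))), and the second partials r_uu, r_uv, r_vv. Take dot products:
  L(u, v) = r_uu · N̂ = -5*sin(u)/Abs(sin(u)),
  M(u, v) = r_uv · N̂ = 0,
  N(u, v) = r_vv · N̂ = -5*sin(u)^3/Abs(sin(u)).
Evaluating at (u, v) = (pi/5, 4*pi/5):
  L = -5, M = 0, N = -25/8 + 5*sqrt(5)/8.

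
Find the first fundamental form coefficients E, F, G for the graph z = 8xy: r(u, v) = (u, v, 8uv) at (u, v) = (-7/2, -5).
E = 1601;  F = 1120;  G = 785

Partials: r_u = (1, 0, 8*v), r_v = (0, 1, 8*u). As functions of (u, v):
  E = r_u · r_u = 64*v^2 + 1,
  F = r_u · r_v = 64*u*v,
  G = r_v · r_v = 64*u^2 + 1.
Evaluating at (u, v) = (-7/2, -5): E = 1601, F = 1120, G = 785.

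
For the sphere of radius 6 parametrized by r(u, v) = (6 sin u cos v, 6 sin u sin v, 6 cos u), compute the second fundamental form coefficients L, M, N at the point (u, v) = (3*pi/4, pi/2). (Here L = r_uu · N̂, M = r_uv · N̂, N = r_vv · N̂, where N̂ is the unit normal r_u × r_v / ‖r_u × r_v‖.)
L = -6;  M = 0;  N = -3

Compute the unit normal N̂(u, v) = (sin(u)^2*cos(v)/Abs(sin(u)), sin(u)^2*sin(v)/Abs(sin(u)), sin(2*u)/(2*Abs(sin(u)))), and the second partials r_uu, r_uv, r_vv. Take dot products:
  L(u, v) = r_uu · N̂ = -6*sin(u)/Abs(sin(u)),
  M(u, v) = r_uv · N̂ = 0,
  N(u, v) = r_vv · N̂ = -6*sin(u)^3/Abs(sin(u)).
Evaluating at (u, v) = (3*pi/4, pi/2):
  L = -6, M = 0, N = -3.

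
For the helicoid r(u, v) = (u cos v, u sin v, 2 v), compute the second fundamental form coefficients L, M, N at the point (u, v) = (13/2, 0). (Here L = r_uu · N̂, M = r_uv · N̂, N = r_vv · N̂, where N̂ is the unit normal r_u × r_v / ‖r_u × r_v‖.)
L = 0;  M = -4*sqrt(185)/185;  N = 0

Compute the unit normal N̂(u, v) = (2*sin(v)/sqrt(u^2 + 4), -2*cos(v)/sqrt(u^2 + 4), u/sqrt(u^2 + 4)), and the second partials r_uu, r_uv, r_vv. Take dot products:
  L(u, v) = r_uu · N̂ = 0,
  M(u, v) = r_uv · N̂ = -2/sqrt(u^2 + 4),
  N(u, v) = r_vv · N̂ = 0.
Evaluating at (u, v) = (13/2, 0):
  L = 0, M = -4*sqrt(185)/185, N = 0.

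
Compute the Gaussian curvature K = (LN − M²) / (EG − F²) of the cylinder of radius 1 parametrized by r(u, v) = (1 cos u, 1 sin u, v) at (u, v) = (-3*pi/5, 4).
K = 0

Coefficients of the first fundamental form: E = 1, F = 0, G = 1.
Coefficients of the second fundamental form: L = -1, M = 0, N = 0.
Assemble K = (LN − M²)/(EG − F²) = 0. At (u, v) = (-3*pi/5, 4): K = 0.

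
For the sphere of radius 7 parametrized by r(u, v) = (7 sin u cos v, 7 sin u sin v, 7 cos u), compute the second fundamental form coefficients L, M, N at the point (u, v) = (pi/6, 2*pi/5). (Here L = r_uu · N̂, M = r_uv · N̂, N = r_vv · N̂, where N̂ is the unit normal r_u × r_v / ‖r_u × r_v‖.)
L = -7;  M = 0;  N = -7/4

Compute the unit normal N̂(u, v) = (sin(u)^2*cos(v)/Abs(sin(u)), sin(u)^2*sin(v)/Abs(sin(u)), sin(2*u)/(2*Abs(sin(u)))), and the second partials r_uu, r_uv, r_vv. Take dot products:
  L(u, v) = r_uu · N̂ = -7*sin(u)/Abs(sin(u)),
  M(u, v) = r_uv · N̂ = 0,
  N(u, v) = r_vv · N̂ = -7*sin(u)^3/Abs(sin(u)).
Evaluating at (u, v) = (pi/6, 2*pi/5):
  L = -7, M = 0, N = -7/4.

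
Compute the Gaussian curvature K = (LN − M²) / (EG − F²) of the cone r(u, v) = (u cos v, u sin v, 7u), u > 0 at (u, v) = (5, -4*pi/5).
K = 0

Coefficients of the first fundamental form: E = 50, F = 0, G = u^2.
Coefficients of the second fundamental form: L = 0, M = 0, N = 7*sqrt(2)*u^2/(10*Abs(u)).
Assemble K = (LN − M²)/(EG − F²) = 0. At (u, v) = (5, -4*pi/5): K = 0.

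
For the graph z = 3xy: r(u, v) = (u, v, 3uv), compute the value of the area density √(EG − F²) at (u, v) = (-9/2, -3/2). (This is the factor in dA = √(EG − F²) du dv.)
√(EG − F²)|_{(-9/2, -3/2)} = sqrt(814)/2

E = 9*v^2 + 1, F = 9*u*v, G = 9*u^2 + 1, so EG − F² = 9*u^2 + 9*v^2 + 1. Taking the positive square root: √(EG − F²) = sqrt(9*u^2 + 9*v^2 + 1). At (u, v) = (-9/2, -3/2): sqrt(814)/2.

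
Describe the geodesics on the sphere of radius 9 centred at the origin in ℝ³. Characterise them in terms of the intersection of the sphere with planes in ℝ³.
Geodesics on the sphere of radius 9 are great circles — circles of radius 9 obtained as the intersection of the sphere with planes through the origin (the centre of the sphere).

A curve α(t) of nonzero constant speed on the sphere of radius 9 is a geodesic iff its acceleration α̈ is everywhere normal to the surface, i.e. parallel to the radial vector α(t). Then d/dt(α × α̇) = α̇ × α̇ + α × α̈ = 0, so α × α̇ is a constant vector n ≠ 0 and α(t) · n = 0 for all t: α lies in the plane through the origin with normal n. The intersection of that plane with the sphere is a circle of radius 9 (a great circle). Conversely, a great circle traversed at constant speed has centripetal acceleration pointing at the origin, hence normal to the sphere, so every great circle is a geodesic.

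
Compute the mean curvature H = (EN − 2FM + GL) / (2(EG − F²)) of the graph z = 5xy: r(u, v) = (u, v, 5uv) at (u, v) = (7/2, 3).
H = -10500*sqrt(2129)/4532641

With E = 25*v^2 + 1, F = 25*u*v, G = 25*u^2 + 1, L = 0, M = 5/sqrt(25*u^2 + 25*v^2 + 1), N = 0, assemble
  H = (EN − 2FM + GL) / (2(EG − F²)) = -125*u*v/(25*u^2 + 25*v^2 + 1)^(3/2).
At (u, v) = (7/2, 3): H = -10500*sqrt(2129)/4532641.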